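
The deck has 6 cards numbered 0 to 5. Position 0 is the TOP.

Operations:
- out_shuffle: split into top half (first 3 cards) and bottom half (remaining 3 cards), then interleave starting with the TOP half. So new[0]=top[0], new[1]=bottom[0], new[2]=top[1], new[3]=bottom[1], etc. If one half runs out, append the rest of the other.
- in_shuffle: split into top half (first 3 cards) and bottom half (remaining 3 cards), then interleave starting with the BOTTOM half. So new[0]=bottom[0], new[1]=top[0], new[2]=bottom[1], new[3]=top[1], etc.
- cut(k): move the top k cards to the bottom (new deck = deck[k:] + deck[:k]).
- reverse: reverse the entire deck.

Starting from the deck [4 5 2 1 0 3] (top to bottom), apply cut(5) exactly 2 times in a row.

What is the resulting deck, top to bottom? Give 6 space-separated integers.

After op 1 (cut(5)): [3 4 5 2 1 0]
After op 2 (cut(5)): [0 3 4 5 2 1]

Answer: 0 3 4 5 2 1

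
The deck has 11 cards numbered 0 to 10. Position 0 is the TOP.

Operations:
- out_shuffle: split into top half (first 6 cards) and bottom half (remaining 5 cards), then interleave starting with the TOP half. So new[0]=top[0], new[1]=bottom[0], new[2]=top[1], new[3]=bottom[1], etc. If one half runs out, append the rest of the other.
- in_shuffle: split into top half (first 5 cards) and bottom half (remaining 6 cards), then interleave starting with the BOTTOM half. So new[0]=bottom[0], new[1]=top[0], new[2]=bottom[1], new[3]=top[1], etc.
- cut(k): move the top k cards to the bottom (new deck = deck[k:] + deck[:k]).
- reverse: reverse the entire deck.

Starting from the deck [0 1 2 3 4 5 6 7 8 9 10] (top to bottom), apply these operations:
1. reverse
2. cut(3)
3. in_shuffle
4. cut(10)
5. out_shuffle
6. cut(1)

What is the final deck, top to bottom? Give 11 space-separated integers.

Answer: 5 2 10 7 4 1 9 6 3 0 8

Derivation:
After op 1 (reverse): [10 9 8 7 6 5 4 3 2 1 0]
After op 2 (cut(3)): [7 6 5 4 3 2 1 0 10 9 8]
After op 3 (in_shuffle): [2 7 1 6 0 5 10 4 9 3 8]
After op 4 (cut(10)): [8 2 7 1 6 0 5 10 4 9 3]
After op 5 (out_shuffle): [8 5 2 10 7 4 1 9 6 3 0]
After op 6 (cut(1)): [5 2 10 7 4 1 9 6 3 0 8]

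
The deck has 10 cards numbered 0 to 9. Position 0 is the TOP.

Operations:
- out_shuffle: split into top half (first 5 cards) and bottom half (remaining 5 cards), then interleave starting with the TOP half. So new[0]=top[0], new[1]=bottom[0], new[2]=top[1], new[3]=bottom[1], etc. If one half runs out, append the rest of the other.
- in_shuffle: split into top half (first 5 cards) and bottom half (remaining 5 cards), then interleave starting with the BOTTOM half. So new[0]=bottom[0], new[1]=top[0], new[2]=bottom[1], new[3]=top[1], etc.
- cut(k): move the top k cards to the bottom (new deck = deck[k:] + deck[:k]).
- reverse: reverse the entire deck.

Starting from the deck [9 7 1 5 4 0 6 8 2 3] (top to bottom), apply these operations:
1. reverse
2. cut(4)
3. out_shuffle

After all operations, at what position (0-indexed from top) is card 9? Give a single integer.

After op 1 (reverse): [3 2 8 6 0 4 5 1 7 9]
After op 2 (cut(4)): [0 4 5 1 7 9 3 2 8 6]
After op 3 (out_shuffle): [0 9 4 3 5 2 1 8 7 6]
Card 9 is at position 1.

Answer: 1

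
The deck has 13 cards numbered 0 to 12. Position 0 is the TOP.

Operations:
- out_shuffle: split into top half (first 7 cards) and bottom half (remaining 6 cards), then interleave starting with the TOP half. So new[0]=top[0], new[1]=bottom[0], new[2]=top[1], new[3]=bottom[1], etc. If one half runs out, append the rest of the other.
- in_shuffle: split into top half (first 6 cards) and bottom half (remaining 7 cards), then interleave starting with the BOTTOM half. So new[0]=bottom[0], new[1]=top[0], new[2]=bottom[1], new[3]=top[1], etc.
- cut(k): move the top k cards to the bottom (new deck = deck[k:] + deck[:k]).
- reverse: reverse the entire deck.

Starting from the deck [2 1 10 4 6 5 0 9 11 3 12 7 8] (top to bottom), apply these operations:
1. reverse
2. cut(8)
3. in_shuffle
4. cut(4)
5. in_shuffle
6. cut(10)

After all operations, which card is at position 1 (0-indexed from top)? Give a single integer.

Answer: 2

Derivation:
After op 1 (reverse): [8 7 12 3 11 9 0 5 6 4 10 1 2]
After op 2 (cut(8)): [6 4 10 1 2 8 7 12 3 11 9 0 5]
After op 3 (in_shuffle): [7 6 12 4 3 10 11 1 9 2 0 8 5]
After op 4 (cut(4)): [3 10 11 1 9 2 0 8 5 7 6 12 4]
After op 5 (in_shuffle): [0 3 8 10 5 11 7 1 6 9 12 2 4]
After op 6 (cut(10)): [12 2 4 0 3 8 10 5 11 7 1 6 9]
Position 1: card 2.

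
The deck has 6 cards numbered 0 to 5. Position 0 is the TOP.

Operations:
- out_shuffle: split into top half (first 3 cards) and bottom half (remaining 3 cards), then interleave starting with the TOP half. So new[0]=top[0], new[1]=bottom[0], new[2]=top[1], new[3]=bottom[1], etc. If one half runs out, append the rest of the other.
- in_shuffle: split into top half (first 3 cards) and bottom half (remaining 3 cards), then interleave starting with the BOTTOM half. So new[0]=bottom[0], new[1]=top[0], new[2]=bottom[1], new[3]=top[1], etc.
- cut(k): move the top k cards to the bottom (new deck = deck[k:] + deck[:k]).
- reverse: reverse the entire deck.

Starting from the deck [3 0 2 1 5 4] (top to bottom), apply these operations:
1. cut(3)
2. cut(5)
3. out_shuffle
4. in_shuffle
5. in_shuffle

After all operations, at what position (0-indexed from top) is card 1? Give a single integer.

Answer: 4

Derivation:
After op 1 (cut(3)): [1 5 4 3 0 2]
After op 2 (cut(5)): [2 1 5 4 3 0]
After op 3 (out_shuffle): [2 4 1 3 5 0]
After op 4 (in_shuffle): [3 2 5 4 0 1]
After op 5 (in_shuffle): [4 3 0 2 1 5]
Card 1 is at position 4.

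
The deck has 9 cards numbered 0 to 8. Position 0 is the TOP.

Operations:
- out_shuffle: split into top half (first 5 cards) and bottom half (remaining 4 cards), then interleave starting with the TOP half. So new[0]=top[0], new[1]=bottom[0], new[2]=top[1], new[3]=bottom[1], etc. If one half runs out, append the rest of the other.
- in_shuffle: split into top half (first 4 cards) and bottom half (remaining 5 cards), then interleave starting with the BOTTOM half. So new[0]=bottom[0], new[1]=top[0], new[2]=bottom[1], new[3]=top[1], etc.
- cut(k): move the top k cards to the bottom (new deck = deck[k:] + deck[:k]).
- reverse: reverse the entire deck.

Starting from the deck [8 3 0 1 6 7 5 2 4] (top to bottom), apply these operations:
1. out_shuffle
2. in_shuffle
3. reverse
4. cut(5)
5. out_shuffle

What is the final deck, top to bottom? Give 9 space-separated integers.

Answer: 7 5 2 4 8 3 0 1 6

Derivation:
After op 1 (out_shuffle): [8 7 3 5 0 2 1 4 6]
After op 2 (in_shuffle): [0 8 2 7 1 3 4 5 6]
After op 3 (reverse): [6 5 4 3 1 7 2 8 0]
After op 4 (cut(5)): [7 2 8 0 6 5 4 3 1]
After op 5 (out_shuffle): [7 5 2 4 8 3 0 1 6]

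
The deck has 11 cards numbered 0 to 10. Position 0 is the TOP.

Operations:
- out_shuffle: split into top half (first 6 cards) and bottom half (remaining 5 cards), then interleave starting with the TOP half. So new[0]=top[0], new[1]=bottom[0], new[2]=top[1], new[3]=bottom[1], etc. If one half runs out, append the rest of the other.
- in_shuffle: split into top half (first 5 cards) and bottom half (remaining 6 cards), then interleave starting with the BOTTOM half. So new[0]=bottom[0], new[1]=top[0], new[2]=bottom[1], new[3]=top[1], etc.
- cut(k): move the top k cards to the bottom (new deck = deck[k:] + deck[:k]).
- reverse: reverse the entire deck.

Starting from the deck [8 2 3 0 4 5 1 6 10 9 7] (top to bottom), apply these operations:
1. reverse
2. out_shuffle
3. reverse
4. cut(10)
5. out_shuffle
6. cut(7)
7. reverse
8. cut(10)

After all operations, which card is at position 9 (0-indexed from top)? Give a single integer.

Answer: 4

Derivation:
After op 1 (reverse): [7 9 10 6 1 5 4 0 3 2 8]
After op 2 (out_shuffle): [7 4 9 0 10 3 6 2 1 8 5]
After op 3 (reverse): [5 8 1 2 6 3 10 0 9 4 7]
After op 4 (cut(10)): [7 5 8 1 2 6 3 10 0 9 4]
After op 5 (out_shuffle): [7 3 5 10 8 0 1 9 2 4 6]
After op 6 (cut(7)): [9 2 4 6 7 3 5 10 8 0 1]
After op 7 (reverse): [1 0 8 10 5 3 7 6 4 2 9]
After op 8 (cut(10)): [9 1 0 8 10 5 3 7 6 4 2]
Position 9: card 4.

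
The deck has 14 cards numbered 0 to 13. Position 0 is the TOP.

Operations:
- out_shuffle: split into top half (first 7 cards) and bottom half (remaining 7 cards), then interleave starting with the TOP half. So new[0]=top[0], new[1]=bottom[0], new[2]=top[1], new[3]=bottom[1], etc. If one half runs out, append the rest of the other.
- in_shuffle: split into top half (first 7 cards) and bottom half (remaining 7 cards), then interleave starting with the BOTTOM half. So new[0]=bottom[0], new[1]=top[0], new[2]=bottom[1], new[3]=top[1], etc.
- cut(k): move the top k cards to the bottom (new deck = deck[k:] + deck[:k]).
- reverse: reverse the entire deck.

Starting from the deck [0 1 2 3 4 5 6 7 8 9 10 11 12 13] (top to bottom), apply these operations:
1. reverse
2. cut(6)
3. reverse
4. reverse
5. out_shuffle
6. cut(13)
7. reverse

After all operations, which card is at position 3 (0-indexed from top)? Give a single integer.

Answer: 10

Derivation:
After op 1 (reverse): [13 12 11 10 9 8 7 6 5 4 3 2 1 0]
After op 2 (cut(6)): [7 6 5 4 3 2 1 0 13 12 11 10 9 8]
After op 3 (reverse): [8 9 10 11 12 13 0 1 2 3 4 5 6 7]
After op 4 (reverse): [7 6 5 4 3 2 1 0 13 12 11 10 9 8]
After op 5 (out_shuffle): [7 0 6 13 5 12 4 11 3 10 2 9 1 8]
After op 6 (cut(13)): [8 7 0 6 13 5 12 4 11 3 10 2 9 1]
After op 7 (reverse): [1 9 2 10 3 11 4 12 5 13 6 0 7 8]
Position 3: card 10.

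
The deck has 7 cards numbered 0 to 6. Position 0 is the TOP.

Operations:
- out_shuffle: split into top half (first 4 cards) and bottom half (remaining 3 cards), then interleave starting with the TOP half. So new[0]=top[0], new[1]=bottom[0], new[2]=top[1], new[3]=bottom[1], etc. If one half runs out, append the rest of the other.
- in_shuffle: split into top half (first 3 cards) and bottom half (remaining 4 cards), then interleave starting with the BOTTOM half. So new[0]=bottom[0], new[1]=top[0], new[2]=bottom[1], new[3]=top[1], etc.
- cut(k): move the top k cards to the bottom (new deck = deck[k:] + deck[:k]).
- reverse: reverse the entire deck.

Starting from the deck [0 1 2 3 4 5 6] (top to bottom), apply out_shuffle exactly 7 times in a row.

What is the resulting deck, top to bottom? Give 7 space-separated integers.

Answer: 0 4 1 5 2 6 3

Derivation:
After op 1 (out_shuffle): [0 4 1 5 2 6 3]
After op 2 (out_shuffle): [0 2 4 6 1 3 5]
After op 3 (out_shuffle): [0 1 2 3 4 5 6]
After op 4 (out_shuffle): [0 4 1 5 2 6 3]
After op 5 (out_shuffle): [0 2 4 6 1 3 5]
After op 6 (out_shuffle): [0 1 2 3 4 5 6]
After op 7 (out_shuffle): [0 4 1 5 2 6 3]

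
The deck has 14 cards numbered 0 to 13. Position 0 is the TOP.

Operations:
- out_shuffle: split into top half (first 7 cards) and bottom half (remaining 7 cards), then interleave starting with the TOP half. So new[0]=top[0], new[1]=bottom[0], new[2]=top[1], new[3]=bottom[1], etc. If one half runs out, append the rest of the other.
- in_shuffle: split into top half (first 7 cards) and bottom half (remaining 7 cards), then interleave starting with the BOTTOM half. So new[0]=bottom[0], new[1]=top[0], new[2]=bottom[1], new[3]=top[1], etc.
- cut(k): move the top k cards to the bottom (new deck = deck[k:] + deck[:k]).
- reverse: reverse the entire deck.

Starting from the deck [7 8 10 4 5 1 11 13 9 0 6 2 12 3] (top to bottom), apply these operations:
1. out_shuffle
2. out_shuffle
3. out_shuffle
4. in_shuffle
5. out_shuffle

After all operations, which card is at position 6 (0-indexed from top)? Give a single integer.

After op 1 (out_shuffle): [7 13 8 9 10 0 4 6 5 2 1 12 11 3]
After op 2 (out_shuffle): [7 6 13 5 8 2 9 1 10 12 0 11 4 3]
After op 3 (out_shuffle): [7 1 6 10 13 12 5 0 8 11 2 4 9 3]
After op 4 (in_shuffle): [0 7 8 1 11 6 2 10 4 13 9 12 3 5]
After op 5 (out_shuffle): [0 10 7 4 8 13 1 9 11 12 6 3 2 5]
Position 6: card 1.

Answer: 1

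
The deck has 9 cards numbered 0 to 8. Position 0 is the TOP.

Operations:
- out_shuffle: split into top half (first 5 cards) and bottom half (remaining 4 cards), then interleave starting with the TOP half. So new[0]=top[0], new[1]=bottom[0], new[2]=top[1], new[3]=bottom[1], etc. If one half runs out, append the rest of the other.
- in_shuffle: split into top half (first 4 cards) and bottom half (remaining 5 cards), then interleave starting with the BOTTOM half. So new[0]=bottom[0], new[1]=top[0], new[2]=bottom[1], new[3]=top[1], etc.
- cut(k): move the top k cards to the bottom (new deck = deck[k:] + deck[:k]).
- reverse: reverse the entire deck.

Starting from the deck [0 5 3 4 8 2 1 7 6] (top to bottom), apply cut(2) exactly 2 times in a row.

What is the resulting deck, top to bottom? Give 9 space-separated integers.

Answer: 8 2 1 7 6 0 5 3 4

Derivation:
After op 1 (cut(2)): [3 4 8 2 1 7 6 0 5]
After op 2 (cut(2)): [8 2 1 7 6 0 5 3 4]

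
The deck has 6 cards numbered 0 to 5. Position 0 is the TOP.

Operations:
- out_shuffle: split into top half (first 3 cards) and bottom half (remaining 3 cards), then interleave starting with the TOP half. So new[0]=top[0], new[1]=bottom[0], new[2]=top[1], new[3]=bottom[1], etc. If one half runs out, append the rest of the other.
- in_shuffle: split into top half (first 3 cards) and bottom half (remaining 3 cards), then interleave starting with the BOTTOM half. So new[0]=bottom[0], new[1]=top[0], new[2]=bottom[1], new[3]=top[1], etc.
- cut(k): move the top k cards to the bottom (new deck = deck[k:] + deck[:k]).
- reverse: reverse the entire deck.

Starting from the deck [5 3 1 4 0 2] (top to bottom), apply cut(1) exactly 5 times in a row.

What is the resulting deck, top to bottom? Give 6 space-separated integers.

After op 1 (cut(1)): [3 1 4 0 2 5]
After op 2 (cut(1)): [1 4 0 2 5 3]
After op 3 (cut(1)): [4 0 2 5 3 1]
After op 4 (cut(1)): [0 2 5 3 1 4]
After op 5 (cut(1)): [2 5 3 1 4 0]

Answer: 2 5 3 1 4 0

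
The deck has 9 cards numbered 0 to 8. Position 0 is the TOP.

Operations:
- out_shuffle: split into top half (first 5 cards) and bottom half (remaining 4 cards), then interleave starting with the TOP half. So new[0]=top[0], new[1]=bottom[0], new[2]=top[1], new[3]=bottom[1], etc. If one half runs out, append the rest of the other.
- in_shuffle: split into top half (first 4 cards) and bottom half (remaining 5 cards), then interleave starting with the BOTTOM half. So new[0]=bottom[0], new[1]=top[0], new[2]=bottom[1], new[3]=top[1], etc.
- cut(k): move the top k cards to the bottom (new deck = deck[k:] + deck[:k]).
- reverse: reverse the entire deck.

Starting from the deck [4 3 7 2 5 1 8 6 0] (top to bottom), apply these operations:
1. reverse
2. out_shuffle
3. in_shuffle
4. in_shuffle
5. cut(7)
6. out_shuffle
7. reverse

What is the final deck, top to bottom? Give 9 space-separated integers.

Answer: 6 7 8 3 1 4 5 0 2

Derivation:
After op 1 (reverse): [0 6 8 1 5 2 7 3 4]
After op 2 (out_shuffle): [0 2 6 7 8 3 1 4 5]
After op 3 (in_shuffle): [8 0 3 2 1 6 4 7 5]
After op 4 (in_shuffle): [1 8 6 0 4 3 7 2 5]
After op 5 (cut(7)): [2 5 1 8 6 0 4 3 7]
After op 6 (out_shuffle): [2 0 5 4 1 3 8 7 6]
After op 7 (reverse): [6 7 8 3 1 4 5 0 2]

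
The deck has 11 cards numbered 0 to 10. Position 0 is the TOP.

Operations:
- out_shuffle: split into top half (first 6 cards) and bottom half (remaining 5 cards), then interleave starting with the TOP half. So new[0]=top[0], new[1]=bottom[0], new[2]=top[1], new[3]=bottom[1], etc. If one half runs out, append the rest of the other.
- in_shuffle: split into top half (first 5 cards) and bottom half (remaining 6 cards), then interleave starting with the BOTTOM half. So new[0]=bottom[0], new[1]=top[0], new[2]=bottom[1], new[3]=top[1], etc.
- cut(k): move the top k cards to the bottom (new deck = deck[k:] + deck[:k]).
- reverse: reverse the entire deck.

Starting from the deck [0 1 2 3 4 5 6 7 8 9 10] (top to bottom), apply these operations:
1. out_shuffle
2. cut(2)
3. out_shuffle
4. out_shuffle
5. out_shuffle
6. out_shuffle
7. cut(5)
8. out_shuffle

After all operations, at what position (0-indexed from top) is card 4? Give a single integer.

After op 1 (out_shuffle): [0 6 1 7 2 8 3 9 4 10 5]
After op 2 (cut(2)): [1 7 2 8 3 9 4 10 5 0 6]
After op 3 (out_shuffle): [1 4 7 10 2 5 8 0 3 6 9]
After op 4 (out_shuffle): [1 8 4 0 7 3 10 6 2 9 5]
After op 5 (out_shuffle): [1 10 8 6 4 2 0 9 7 5 3]
After op 6 (out_shuffle): [1 0 10 9 8 7 6 5 4 3 2]
After op 7 (cut(5)): [7 6 5 4 3 2 1 0 10 9 8]
After op 8 (out_shuffle): [7 1 6 0 5 10 4 9 3 8 2]
Card 4 is at position 6.

Answer: 6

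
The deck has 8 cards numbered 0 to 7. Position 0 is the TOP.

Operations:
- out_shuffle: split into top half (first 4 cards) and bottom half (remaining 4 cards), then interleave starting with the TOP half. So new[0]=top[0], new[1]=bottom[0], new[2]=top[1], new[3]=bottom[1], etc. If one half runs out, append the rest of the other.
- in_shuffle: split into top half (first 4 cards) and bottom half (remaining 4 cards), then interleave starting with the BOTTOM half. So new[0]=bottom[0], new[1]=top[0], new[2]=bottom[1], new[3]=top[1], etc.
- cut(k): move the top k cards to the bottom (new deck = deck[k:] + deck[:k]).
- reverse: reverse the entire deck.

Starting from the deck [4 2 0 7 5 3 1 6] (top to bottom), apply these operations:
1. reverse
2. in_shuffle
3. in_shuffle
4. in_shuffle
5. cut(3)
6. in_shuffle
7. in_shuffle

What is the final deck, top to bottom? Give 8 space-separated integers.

Answer: 2 6 3 7 0 4 1 5

Derivation:
After op 1 (reverse): [6 1 3 5 7 0 2 4]
After op 2 (in_shuffle): [7 6 0 1 2 3 4 5]
After op 3 (in_shuffle): [2 7 3 6 4 0 5 1]
After op 4 (in_shuffle): [4 2 0 7 5 3 1 6]
After op 5 (cut(3)): [7 5 3 1 6 4 2 0]
After op 6 (in_shuffle): [6 7 4 5 2 3 0 1]
After op 7 (in_shuffle): [2 6 3 7 0 4 1 5]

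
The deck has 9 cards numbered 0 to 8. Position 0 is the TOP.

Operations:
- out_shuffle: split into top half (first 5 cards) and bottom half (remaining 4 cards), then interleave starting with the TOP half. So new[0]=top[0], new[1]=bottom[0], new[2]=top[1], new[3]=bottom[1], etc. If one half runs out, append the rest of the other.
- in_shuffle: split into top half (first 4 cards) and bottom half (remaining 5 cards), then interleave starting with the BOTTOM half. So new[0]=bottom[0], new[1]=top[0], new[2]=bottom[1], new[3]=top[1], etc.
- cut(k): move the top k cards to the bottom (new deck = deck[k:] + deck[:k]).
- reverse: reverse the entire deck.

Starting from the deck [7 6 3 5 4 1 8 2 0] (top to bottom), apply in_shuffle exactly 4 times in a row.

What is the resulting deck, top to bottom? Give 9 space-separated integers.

Answer: 5 2 3 8 6 1 7 4 0

Derivation:
After op 1 (in_shuffle): [4 7 1 6 8 3 2 5 0]
After op 2 (in_shuffle): [8 4 3 7 2 1 5 6 0]
After op 3 (in_shuffle): [2 8 1 4 5 3 6 7 0]
After op 4 (in_shuffle): [5 2 3 8 6 1 7 4 0]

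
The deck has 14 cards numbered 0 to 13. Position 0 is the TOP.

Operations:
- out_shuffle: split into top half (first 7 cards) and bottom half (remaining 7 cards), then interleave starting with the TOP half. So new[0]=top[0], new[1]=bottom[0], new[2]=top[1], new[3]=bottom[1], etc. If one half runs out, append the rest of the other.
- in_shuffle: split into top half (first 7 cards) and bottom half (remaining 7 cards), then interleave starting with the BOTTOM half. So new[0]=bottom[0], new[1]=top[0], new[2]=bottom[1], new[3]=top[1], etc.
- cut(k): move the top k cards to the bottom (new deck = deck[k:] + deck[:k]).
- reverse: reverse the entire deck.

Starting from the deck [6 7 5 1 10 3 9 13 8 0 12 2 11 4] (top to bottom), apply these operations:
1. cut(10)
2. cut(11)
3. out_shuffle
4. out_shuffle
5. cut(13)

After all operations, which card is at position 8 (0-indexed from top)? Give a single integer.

Answer: 11

Derivation:
After op 1 (cut(10)): [12 2 11 4 6 7 5 1 10 3 9 13 8 0]
After op 2 (cut(11)): [13 8 0 12 2 11 4 6 7 5 1 10 3 9]
After op 3 (out_shuffle): [13 6 8 7 0 5 12 1 2 10 11 3 4 9]
After op 4 (out_shuffle): [13 1 6 2 8 10 7 11 0 3 5 4 12 9]
After op 5 (cut(13)): [9 13 1 6 2 8 10 7 11 0 3 5 4 12]
Position 8: card 11.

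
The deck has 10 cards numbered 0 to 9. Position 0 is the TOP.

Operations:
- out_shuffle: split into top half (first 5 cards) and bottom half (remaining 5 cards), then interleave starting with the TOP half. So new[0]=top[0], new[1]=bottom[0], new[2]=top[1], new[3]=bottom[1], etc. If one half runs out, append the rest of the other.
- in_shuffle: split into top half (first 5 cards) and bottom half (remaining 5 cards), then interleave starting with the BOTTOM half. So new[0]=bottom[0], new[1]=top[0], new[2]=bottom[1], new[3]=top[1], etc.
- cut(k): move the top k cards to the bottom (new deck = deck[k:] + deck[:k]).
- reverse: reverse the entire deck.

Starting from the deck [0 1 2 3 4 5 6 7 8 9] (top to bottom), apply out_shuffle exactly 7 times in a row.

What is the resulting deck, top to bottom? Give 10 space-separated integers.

Answer: 0 5 1 6 2 7 3 8 4 9

Derivation:
After op 1 (out_shuffle): [0 5 1 6 2 7 3 8 4 9]
After op 2 (out_shuffle): [0 7 5 3 1 8 6 4 2 9]
After op 3 (out_shuffle): [0 8 7 6 5 4 3 2 1 9]
After op 4 (out_shuffle): [0 4 8 3 7 2 6 1 5 9]
After op 5 (out_shuffle): [0 2 4 6 8 1 3 5 7 9]
After op 6 (out_shuffle): [0 1 2 3 4 5 6 7 8 9]
After op 7 (out_shuffle): [0 5 1 6 2 7 3 8 4 9]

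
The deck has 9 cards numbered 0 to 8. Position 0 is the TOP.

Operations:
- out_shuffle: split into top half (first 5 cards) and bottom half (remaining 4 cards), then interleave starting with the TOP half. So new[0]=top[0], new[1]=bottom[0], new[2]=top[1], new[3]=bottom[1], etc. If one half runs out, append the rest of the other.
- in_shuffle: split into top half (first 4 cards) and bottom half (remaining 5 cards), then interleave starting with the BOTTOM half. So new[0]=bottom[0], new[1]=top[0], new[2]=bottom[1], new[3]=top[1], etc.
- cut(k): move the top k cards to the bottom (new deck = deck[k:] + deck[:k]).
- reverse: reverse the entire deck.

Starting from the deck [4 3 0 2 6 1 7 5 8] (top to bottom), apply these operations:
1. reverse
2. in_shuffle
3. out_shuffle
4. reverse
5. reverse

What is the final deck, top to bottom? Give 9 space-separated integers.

Answer: 6 7 8 3 2 1 5 4 0

Derivation:
After op 1 (reverse): [8 5 7 1 6 2 0 3 4]
After op 2 (in_shuffle): [6 8 2 5 0 7 3 1 4]
After op 3 (out_shuffle): [6 7 8 3 2 1 5 4 0]
After op 4 (reverse): [0 4 5 1 2 3 8 7 6]
After op 5 (reverse): [6 7 8 3 2 1 5 4 0]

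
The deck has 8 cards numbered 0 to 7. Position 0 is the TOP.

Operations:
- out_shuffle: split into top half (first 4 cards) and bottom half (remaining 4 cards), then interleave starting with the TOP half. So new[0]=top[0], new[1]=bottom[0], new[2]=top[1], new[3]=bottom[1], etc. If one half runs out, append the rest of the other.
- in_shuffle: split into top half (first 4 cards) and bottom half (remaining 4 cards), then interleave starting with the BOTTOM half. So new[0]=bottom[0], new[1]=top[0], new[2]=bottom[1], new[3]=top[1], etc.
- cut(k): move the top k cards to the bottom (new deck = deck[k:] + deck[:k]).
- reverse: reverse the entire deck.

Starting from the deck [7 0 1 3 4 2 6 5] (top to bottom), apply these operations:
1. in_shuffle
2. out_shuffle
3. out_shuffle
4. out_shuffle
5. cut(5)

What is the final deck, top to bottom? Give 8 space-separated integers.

Answer: 1 5 3 4 7 2 0 6

Derivation:
After op 1 (in_shuffle): [4 7 2 0 6 1 5 3]
After op 2 (out_shuffle): [4 6 7 1 2 5 0 3]
After op 3 (out_shuffle): [4 2 6 5 7 0 1 3]
After op 4 (out_shuffle): [4 7 2 0 6 1 5 3]
After op 5 (cut(5)): [1 5 3 4 7 2 0 6]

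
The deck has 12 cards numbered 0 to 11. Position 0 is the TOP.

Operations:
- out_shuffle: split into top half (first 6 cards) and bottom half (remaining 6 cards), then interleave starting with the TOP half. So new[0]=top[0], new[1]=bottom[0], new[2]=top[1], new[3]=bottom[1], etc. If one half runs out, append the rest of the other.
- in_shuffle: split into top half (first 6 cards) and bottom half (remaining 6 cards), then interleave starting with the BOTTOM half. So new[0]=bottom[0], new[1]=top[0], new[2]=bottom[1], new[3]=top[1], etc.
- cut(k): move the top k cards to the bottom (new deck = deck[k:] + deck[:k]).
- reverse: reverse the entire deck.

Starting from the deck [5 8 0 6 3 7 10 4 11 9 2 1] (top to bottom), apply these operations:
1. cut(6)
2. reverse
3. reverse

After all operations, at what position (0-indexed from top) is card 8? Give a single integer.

After op 1 (cut(6)): [10 4 11 9 2 1 5 8 0 6 3 7]
After op 2 (reverse): [7 3 6 0 8 5 1 2 9 11 4 10]
After op 3 (reverse): [10 4 11 9 2 1 5 8 0 6 3 7]
Card 8 is at position 7.

Answer: 7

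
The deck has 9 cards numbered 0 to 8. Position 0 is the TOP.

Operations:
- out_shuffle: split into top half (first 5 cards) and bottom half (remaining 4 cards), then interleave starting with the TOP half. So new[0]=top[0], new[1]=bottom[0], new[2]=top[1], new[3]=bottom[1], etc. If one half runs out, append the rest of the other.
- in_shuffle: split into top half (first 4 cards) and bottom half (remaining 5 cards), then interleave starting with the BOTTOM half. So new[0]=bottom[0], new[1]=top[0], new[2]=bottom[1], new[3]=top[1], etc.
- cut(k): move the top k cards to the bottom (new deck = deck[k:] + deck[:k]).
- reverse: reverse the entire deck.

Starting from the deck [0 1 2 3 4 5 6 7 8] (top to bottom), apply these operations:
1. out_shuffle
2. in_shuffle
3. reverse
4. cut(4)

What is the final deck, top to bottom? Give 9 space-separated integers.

Answer: 3 5 7 0 2 4 6 8 1

Derivation:
After op 1 (out_shuffle): [0 5 1 6 2 7 3 8 4]
After op 2 (in_shuffle): [2 0 7 5 3 1 8 6 4]
After op 3 (reverse): [4 6 8 1 3 5 7 0 2]
After op 4 (cut(4)): [3 5 7 0 2 4 6 8 1]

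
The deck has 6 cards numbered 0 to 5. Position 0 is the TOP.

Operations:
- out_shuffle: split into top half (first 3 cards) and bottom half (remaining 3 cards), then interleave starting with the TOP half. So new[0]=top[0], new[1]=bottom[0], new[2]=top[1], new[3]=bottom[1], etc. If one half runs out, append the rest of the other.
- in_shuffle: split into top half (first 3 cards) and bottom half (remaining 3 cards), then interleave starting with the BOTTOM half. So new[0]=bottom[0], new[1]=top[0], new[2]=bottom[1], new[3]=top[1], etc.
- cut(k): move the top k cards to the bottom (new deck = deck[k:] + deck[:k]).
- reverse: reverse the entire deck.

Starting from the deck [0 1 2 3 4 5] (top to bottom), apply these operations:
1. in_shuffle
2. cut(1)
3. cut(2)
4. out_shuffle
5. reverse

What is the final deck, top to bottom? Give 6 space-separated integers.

After op 1 (in_shuffle): [3 0 4 1 5 2]
After op 2 (cut(1)): [0 4 1 5 2 3]
After op 3 (cut(2)): [1 5 2 3 0 4]
After op 4 (out_shuffle): [1 3 5 0 2 4]
After op 5 (reverse): [4 2 0 5 3 1]

Answer: 4 2 0 5 3 1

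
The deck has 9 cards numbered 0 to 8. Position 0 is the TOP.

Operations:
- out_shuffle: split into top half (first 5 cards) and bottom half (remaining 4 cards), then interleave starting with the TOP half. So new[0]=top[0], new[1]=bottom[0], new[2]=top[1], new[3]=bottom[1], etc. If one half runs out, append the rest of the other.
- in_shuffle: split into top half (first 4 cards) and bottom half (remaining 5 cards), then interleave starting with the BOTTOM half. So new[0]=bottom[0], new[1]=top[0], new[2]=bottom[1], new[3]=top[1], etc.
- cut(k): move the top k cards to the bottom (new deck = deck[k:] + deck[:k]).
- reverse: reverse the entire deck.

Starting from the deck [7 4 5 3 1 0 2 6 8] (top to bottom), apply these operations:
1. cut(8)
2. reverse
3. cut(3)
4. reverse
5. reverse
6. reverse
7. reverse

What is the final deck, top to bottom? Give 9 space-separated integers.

After op 1 (cut(8)): [8 7 4 5 3 1 0 2 6]
After op 2 (reverse): [6 2 0 1 3 5 4 7 8]
After op 3 (cut(3)): [1 3 5 4 7 8 6 2 0]
After op 4 (reverse): [0 2 6 8 7 4 5 3 1]
After op 5 (reverse): [1 3 5 4 7 8 6 2 0]
After op 6 (reverse): [0 2 6 8 7 4 5 3 1]
After op 7 (reverse): [1 3 5 4 7 8 6 2 0]

Answer: 1 3 5 4 7 8 6 2 0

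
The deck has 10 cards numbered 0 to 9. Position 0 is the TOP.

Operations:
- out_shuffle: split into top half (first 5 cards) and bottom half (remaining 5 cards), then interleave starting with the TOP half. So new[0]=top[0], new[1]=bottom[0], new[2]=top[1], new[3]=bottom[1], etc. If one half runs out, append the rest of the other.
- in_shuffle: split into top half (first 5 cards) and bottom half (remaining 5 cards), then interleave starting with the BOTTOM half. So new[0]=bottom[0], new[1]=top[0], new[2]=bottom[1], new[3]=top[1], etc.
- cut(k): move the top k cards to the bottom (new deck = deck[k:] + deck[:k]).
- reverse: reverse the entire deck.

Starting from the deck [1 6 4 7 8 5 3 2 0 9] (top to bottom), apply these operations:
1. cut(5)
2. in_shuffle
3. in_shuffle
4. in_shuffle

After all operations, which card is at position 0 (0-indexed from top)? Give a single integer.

After op 1 (cut(5)): [5 3 2 0 9 1 6 4 7 8]
After op 2 (in_shuffle): [1 5 6 3 4 2 7 0 8 9]
After op 3 (in_shuffle): [2 1 7 5 0 6 8 3 9 4]
After op 4 (in_shuffle): [6 2 8 1 3 7 9 5 4 0]
Position 0: card 6.

Answer: 6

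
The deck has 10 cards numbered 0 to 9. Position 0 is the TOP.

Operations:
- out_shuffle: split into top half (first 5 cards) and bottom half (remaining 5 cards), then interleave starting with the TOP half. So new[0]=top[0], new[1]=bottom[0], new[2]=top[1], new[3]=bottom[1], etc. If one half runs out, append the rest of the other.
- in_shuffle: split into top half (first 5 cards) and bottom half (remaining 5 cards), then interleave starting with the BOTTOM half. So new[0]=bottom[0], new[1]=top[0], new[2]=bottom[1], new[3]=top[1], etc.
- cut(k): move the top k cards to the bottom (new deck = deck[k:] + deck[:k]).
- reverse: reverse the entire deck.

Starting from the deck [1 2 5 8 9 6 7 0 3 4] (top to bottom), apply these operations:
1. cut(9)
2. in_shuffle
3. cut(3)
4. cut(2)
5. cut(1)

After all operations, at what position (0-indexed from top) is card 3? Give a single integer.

After op 1 (cut(9)): [4 1 2 5 8 9 6 7 0 3]
After op 2 (in_shuffle): [9 4 6 1 7 2 0 5 3 8]
After op 3 (cut(3)): [1 7 2 0 5 3 8 9 4 6]
After op 4 (cut(2)): [2 0 5 3 8 9 4 6 1 7]
After op 5 (cut(1)): [0 5 3 8 9 4 6 1 7 2]
Card 3 is at position 2.

Answer: 2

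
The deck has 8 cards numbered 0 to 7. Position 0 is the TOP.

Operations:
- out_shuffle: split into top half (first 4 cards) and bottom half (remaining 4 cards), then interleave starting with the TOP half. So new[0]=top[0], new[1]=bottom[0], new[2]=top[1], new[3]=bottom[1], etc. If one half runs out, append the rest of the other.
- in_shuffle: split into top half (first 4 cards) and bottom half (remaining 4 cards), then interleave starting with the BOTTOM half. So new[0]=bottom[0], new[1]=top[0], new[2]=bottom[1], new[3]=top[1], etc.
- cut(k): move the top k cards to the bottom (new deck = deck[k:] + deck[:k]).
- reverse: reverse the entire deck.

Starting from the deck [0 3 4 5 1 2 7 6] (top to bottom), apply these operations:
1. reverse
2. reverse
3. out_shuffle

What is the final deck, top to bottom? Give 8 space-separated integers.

Answer: 0 1 3 2 4 7 5 6

Derivation:
After op 1 (reverse): [6 7 2 1 5 4 3 0]
After op 2 (reverse): [0 3 4 5 1 2 7 6]
After op 3 (out_shuffle): [0 1 3 2 4 7 5 6]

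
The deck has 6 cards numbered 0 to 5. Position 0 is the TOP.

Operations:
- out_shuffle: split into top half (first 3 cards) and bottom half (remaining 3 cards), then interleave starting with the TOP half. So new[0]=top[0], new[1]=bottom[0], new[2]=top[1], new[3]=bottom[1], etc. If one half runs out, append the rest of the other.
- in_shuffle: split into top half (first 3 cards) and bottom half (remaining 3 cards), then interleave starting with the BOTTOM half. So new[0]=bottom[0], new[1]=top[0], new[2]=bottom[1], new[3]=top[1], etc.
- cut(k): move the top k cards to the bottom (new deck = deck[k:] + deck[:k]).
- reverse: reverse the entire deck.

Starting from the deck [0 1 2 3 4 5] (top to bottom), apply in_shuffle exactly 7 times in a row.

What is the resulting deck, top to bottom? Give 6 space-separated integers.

Answer: 3 0 4 1 5 2

Derivation:
After op 1 (in_shuffle): [3 0 4 1 5 2]
After op 2 (in_shuffle): [1 3 5 0 2 4]
After op 3 (in_shuffle): [0 1 2 3 4 5]
After op 4 (in_shuffle): [3 0 4 1 5 2]
After op 5 (in_shuffle): [1 3 5 0 2 4]
After op 6 (in_shuffle): [0 1 2 3 4 5]
After op 7 (in_shuffle): [3 0 4 1 5 2]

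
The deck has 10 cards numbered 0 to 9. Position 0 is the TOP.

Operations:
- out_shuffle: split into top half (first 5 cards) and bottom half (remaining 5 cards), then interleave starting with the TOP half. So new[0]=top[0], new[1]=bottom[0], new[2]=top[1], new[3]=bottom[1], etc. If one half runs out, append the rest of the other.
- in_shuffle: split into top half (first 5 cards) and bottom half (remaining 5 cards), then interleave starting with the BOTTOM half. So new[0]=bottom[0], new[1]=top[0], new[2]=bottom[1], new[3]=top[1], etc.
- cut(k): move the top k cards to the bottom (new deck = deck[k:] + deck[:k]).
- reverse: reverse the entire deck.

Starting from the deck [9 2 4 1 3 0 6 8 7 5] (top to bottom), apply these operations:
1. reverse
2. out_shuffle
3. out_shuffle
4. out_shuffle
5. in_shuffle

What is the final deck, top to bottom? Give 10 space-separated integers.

Answer: 0 5 6 2 8 4 7 1 9 3

Derivation:
After op 1 (reverse): [5 7 8 6 0 3 1 4 2 9]
After op 2 (out_shuffle): [5 3 7 1 8 4 6 2 0 9]
After op 3 (out_shuffle): [5 4 3 6 7 2 1 0 8 9]
After op 4 (out_shuffle): [5 2 4 1 3 0 6 8 7 9]
After op 5 (in_shuffle): [0 5 6 2 8 4 7 1 9 3]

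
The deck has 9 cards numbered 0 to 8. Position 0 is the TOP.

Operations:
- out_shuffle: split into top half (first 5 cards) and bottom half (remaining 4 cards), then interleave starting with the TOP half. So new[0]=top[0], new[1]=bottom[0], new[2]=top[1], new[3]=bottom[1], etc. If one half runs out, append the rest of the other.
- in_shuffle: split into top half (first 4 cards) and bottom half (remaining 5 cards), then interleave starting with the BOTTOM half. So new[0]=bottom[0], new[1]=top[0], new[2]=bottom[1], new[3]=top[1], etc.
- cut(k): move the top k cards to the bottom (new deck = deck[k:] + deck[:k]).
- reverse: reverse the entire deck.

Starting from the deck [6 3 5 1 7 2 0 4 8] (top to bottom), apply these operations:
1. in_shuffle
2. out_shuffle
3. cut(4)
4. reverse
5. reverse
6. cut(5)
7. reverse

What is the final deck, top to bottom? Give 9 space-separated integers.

After op 1 (in_shuffle): [7 6 2 3 0 5 4 1 8]
After op 2 (out_shuffle): [7 5 6 4 2 1 3 8 0]
After op 3 (cut(4)): [2 1 3 8 0 7 5 6 4]
After op 4 (reverse): [4 6 5 7 0 8 3 1 2]
After op 5 (reverse): [2 1 3 8 0 7 5 6 4]
After op 6 (cut(5)): [7 5 6 4 2 1 3 8 0]
After op 7 (reverse): [0 8 3 1 2 4 6 5 7]

Answer: 0 8 3 1 2 4 6 5 7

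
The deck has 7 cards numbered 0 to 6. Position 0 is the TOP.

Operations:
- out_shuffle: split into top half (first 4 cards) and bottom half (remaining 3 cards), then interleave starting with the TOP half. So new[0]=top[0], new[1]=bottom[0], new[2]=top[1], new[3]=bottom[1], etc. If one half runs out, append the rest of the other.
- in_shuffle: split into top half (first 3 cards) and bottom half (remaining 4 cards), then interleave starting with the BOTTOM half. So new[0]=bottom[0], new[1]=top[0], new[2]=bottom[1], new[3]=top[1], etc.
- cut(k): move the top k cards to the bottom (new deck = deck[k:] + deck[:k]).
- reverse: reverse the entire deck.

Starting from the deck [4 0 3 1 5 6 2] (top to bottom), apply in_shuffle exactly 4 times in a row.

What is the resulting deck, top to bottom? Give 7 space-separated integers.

Answer: 1 4 5 0 6 3 2

Derivation:
After op 1 (in_shuffle): [1 4 5 0 6 3 2]
After op 2 (in_shuffle): [0 1 6 4 3 5 2]
After op 3 (in_shuffle): [4 0 3 1 5 6 2]
After op 4 (in_shuffle): [1 4 5 0 6 3 2]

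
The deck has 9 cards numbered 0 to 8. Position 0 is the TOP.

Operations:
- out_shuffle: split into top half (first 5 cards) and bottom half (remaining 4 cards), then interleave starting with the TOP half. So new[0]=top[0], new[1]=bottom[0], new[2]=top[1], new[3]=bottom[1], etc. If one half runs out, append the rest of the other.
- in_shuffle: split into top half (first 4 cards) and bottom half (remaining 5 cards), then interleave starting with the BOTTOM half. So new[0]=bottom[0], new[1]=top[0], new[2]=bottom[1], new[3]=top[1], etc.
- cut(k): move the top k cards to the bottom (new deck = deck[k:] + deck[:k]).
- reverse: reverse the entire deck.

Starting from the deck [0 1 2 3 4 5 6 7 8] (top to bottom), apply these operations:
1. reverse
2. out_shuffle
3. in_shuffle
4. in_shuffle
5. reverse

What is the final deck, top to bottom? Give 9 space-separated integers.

After op 1 (reverse): [8 7 6 5 4 3 2 1 0]
After op 2 (out_shuffle): [8 3 7 2 6 1 5 0 4]
After op 3 (in_shuffle): [6 8 1 3 5 7 0 2 4]
After op 4 (in_shuffle): [5 6 7 8 0 1 2 3 4]
After op 5 (reverse): [4 3 2 1 0 8 7 6 5]

Answer: 4 3 2 1 0 8 7 6 5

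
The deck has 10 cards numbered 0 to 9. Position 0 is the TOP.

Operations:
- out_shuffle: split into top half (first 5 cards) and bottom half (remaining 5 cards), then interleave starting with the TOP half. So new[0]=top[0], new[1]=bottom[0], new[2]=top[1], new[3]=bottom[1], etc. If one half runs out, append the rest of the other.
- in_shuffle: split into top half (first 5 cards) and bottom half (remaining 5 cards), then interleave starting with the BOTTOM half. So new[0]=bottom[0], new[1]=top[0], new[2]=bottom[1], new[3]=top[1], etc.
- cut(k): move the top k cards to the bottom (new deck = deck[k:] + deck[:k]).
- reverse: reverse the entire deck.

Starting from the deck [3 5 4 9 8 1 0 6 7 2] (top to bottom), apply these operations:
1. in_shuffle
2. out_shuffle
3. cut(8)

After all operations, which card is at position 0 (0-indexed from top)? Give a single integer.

Answer: 6

Derivation:
After op 1 (in_shuffle): [1 3 0 5 6 4 7 9 2 8]
After op 2 (out_shuffle): [1 4 3 7 0 9 5 2 6 8]
After op 3 (cut(8)): [6 8 1 4 3 7 0 9 5 2]
Position 0: card 6.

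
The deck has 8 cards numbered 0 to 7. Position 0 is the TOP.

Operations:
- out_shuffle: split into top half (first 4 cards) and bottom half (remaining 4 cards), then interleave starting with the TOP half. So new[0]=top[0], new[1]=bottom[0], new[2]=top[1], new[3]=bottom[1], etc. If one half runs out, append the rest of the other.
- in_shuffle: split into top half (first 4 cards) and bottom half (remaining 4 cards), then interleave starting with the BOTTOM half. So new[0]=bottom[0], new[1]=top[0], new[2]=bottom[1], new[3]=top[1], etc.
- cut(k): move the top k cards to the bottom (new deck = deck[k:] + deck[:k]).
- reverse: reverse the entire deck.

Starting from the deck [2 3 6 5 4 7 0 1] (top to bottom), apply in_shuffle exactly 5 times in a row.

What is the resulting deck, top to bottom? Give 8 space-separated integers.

Answer: 3 5 7 1 2 6 4 0

Derivation:
After op 1 (in_shuffle): [4 2 7 3 0 6 1 5]
After op 2 (in_shuffle): [0 4 6 2 1 7 5 3]
After op 3 (in_shuffle): [1 0 7 4 5 6 3 2]
After op 4 (in_shuffle): [5 1 6 0 3 7 2 4]
After op 5 (in_shuffle): [3 5 7 1 2 6 4 0]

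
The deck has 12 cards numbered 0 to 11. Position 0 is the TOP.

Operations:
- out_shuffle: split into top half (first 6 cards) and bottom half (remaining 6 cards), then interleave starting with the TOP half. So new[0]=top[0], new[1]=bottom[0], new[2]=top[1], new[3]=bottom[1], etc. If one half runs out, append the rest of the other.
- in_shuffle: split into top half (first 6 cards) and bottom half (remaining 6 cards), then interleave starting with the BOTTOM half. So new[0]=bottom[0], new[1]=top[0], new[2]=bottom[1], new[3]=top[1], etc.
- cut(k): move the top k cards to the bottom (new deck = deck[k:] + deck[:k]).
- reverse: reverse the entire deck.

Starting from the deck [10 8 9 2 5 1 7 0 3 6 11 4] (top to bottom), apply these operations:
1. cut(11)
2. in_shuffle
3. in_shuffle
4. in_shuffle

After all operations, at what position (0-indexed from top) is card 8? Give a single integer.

Answer: 10

Derivation:
After op 1 (cut(11)): [4 10 8 9 2 5 1 7 0 3 6 11]
After op 2 (in_shuffle): [1 4 7 10 0 8 3 9 6 2 11 5]
After op 3 (in_shuffle): [3 1 9 4 6 7 2 10 11 0 5 8]
After op 4 (in_shuffle): [2 3 10 1 11 9 0 4 5 6 8 7]
Card 8 is at position 10.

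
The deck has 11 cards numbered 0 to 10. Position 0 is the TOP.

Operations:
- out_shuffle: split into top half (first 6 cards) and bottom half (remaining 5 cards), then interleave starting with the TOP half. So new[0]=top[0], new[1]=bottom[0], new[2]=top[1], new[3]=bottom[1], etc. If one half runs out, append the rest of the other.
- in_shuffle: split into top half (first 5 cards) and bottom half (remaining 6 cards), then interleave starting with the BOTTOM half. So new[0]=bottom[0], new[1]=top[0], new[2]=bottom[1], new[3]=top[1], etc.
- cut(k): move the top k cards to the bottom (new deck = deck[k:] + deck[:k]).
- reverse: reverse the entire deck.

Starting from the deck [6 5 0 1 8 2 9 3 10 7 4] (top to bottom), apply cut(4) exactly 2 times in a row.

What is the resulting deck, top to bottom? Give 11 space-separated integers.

After op 1 (cut(4)): [8 2 9 3 10 7 4 6 5 0 1]
After op 2 (cut(4)): [10 7 4 6 5 0 1 8 2 9 3]

Answer: 10 7 4 6 5 0 1 8 2 9 3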